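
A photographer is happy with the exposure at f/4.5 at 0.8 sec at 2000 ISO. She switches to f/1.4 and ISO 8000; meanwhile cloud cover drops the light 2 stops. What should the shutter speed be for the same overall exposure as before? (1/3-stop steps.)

1/13s

Scene light: 2 stops darker.
Aperture: f/4.5 → f/4 → f/3.5 → f/3.2 → f/2.8 → f/2.5 → f/2.2 → f/2 → f/1.8 → f/1.6 → f/1.4 — 3 1/3 stops opened up (brighter).
ISO: 2000 → 2500 → 3200 → 4000 → 5000 → 6400 → 8000 — 2 stops raised (brighter).
Net so far: 3 1/3 stops brighter. Shutter speed: 0.8 → 0.6 → 0.5 → 0.4 → 0.3 → 1/4 → 1/5 → 1/6 → 1/8 → 1/10 → 1/13.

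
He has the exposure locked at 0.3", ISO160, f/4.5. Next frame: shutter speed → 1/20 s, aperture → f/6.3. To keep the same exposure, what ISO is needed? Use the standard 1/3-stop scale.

Shutter speed: 0.3 → 1/4 → 1/5 → 1/6 → 1/8 → 1/10 → 1/13 → 1/15 → 1/20 — 2 2/3 stops faster (darker).
Aperture: f/4.5 → f/5 → f/5.6 → f/6.3 — 1 stop narrower (darker).
Net change so far: 3 2/3 stops darker. Offset with the ISO: 160 → 200 → 250 → 320 → 400 → 500 → 640 → 800 → 1000 → 1250 → 1600 → 2000.

ISO 2000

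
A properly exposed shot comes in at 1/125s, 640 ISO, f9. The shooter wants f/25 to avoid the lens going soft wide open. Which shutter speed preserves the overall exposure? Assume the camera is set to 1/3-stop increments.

Aperture: f/9 → f/10 → f/11 → f/13 → f/14 → f/16 → f/18 → f/20 → f/22 → f/25 — 3 stops stopped down (darker).
Need 3 stops brighter from the shutter speed: 1/125 → 1/100 → 1/80 → 1/60 → 1/50 → 1/40 → 1/30 → 1/25 → 1/20 → 1/15.

1/15s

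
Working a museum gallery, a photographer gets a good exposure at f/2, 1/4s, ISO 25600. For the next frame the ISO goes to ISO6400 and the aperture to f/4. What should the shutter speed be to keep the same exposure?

4 s

ISO: 25600 → 12800 → 6400 — 2 stops lower (darker).
Aperture: f/2 → f/2.8 → f/4 — 2 stops narrower (darker).
Net change so far: 4 stops darker. Offset with the shutter speed: 1/4 → 1/2 → 1 → 2 → 4.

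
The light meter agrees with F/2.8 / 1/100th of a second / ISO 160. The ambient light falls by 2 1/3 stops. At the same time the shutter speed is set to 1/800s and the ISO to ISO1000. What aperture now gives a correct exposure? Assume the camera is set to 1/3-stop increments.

f/1.1

Scene light: 2 1/3 stops darker.
Shutter speed: 1/100 → 1/125 → 1/160 → 1/200 → 1/250 → 1/320 → 1/400 → 1/500 → 1/640 → 1/800 — 3 stops faster (darker).
ISO: 160 → 200 → 250 → 320 → 400 → 500 → 640 → 800 → 1000 — 2 2/3 stops higher (brighter).
Net so far: 2 2/3 stops darker. Aperture: f/2.8 → f/2.5 → f/2.2 → f/2 → f/1.8 → f/1.6 → f/1.4 → f/1.2 → f/1.1.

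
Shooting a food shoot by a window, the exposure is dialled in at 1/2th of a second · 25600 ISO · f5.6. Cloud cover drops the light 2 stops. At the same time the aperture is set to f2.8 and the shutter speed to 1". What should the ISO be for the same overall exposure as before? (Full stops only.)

ISO 12800

Scene light: 2 stops darker.
Aperture: f/5.6 → f/4 → f/2.8 — 2 stops opened up (brighter).
Shutter speed: 1/2 → 1 — 1 stop slower (brighter).
Net so far: 1 stop brighter. ISO: 25600 → 12800.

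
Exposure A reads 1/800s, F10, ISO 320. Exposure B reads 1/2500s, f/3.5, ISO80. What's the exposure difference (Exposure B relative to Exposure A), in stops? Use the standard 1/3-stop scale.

Aperture: f/10 → f/9 → f/8 → f/7.1 → f/6.3 → f/5.6 → f/5 → f/4.5 → f/4 → f/3.5 — 3 stops wider (brighter).
Shutter speed: 1/800 → 1/1000 → 1/1250 → 1/1600 → 1/2000 → 1/2500 — 1 2/3 stops faster (darker).
ISO: 320 → 250 → 200 → 160 → 125 → 100 → 80 — 2 stops dropped (darker).
Net: +3 −1 2/3 −2 = −2/3 stops.

2/3 stop darker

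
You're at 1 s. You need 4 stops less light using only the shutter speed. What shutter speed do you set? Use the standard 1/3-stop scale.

1/15s

Shutter speed: 1 → 0.8 → 0.6 → 0.5 → 0.4 → 0.3 → 1/4 → 1/5 → 1/6 → 1/8 → 1/10 → 1/13 → 1/15 — 4 stops faster (darker).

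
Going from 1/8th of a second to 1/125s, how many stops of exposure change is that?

4 stops

1/8 → 1/15 → 1/30 → 1/60 → 1/125 — count the steps: 4 stops.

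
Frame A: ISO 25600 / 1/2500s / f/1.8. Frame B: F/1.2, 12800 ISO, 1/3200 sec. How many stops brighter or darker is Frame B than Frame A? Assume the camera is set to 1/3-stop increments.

Aperture: f/1.8 → f/1.6 → f/1.4 → f/1.2 — 1 stop larger aperture (brighter).
Shutter speed: 1/2500 → 1/3200 — 1/3 stop faster (darker).
ISO: 25600 → 20000 → 16000 → 12800 — 1 stop dropped (darker).
Net: +1 −1/3 −1 = −1/3 stops.

1/3 stop darker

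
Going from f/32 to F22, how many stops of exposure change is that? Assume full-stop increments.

1 stop

f/32 → f/22 — count the steps: 1 stop.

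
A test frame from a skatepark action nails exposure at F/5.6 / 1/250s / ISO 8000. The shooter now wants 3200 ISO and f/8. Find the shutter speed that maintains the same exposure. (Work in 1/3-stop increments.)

ISO: 8000 → 6400 → 5000 → 4000 → 3200 — 1 1/3 stops lower (darker).
Aperture: f/5.6 → f/6.3 → f/7.1 → f/8 — 1 stop stopped down (darker).
Net change so far: 2 1/3 stops darker. Offset with the shutter speed: 1/250 → 1/200 → 1/160 → 1/125 → 1/100 → 1/80 → 1/60 → 1/50.

1/50s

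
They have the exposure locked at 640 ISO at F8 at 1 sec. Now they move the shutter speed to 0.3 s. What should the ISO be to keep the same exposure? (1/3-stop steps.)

Shutter speed: 1 → 0.8 → 0.6 → 0.5 → 0.4 → 0.3 — 1 2/3 stops shorter (darker).
Need 1 2/3 stops brighter from the ISO: 640 → 800 → 1000 → 1250 → 1600 → 2000.

ISO 2000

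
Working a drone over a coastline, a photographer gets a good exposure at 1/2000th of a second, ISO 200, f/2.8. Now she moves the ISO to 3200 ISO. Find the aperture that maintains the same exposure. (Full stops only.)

ISO: 200 → 400 → 800 → 1600 → 3200 — 4 stops raised (brighter).
Need 4 stops darker from the aperture: f/2.8 → f/4 → f/5.6 → f/8 → f/11.

f/11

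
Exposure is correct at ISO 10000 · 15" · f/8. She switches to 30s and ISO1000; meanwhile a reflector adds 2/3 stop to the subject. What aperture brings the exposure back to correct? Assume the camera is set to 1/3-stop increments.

f/4.5

Scene light: 2/3 stop brighter.
Shutter speed: 15 → 20 → 25 → 30 — 1 stop longer (brighter).
ISO: 10000 → 8000 → 6400 → 5000 → 4000 → 3200 → 2500 → 2000 → 1600 → 1250 → 1000 — 3 1/3 stops dropped (darker).
Net so far: 1 2/3 stops darker. Aperture: f/8 → f/7.1 → f/6.3 → f/5.6 → f/5 → f/4.5.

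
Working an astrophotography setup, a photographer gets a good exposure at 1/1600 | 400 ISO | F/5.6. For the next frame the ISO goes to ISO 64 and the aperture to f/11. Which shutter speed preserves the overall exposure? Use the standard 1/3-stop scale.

ISO: 400 → 320 → 250 → 200 → 160 → 125 → 100 → 80 → 64 — 2 2/3 stops dropped (darker).
Aperture: f/5.6 → f/6.3 → f/7.1 → f/8 → f/9 → f/10 → f/11 — 2 stops smaller aperture (darker).
Net change so far: 4 2/3 stops darker. Offset with the shutter speed: 1/1600 → 1/1250 → 1/1000 → 1/800 → 1/640 → 1/500 → 1/400 → 1/320 → 1/250 → 1/200 → 1/160 → 1/125 → 1/100 → 1/80 → 1/60.

1/60s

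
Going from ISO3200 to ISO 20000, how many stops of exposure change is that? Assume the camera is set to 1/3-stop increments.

3200 → 4000 → 5000 → 6400 → 8000 → 10000 → 12800 → 16000 → 20000 — count the steps: 8 third-stops = 2 2/3 stops.

2 2/3 stops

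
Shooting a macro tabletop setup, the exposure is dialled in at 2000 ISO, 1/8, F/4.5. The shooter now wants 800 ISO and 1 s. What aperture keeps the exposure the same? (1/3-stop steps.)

ISO: 2000 → 1600 → 1250 → 1000 → 800 — 1 1/3 stops dropped (darker).
Shutter speed: 1/8 → 1/6 → 1/5 → 1/4 → 0.3 → 0.4 → 0.5 → 0.6 → 0.8 → 1 — 3 stops slower (brighter).
Net change so far: 1 2/3 stops brighter. Offset with the aperture: f/4.5 → f/5 → f/5.6 → f/6.3 → f/7.1 → f/8.

f/8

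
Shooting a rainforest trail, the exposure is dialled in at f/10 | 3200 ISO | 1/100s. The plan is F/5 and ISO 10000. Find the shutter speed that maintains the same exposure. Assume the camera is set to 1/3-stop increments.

1/1250s

Aperture: f/10 → f/9 → f/8 → f/7.1 → f/6.3 → f/5.6 → f/5 — 2 stops wider (brighter).
ISO: 3200 → 4000 → 5000 → 6400 → 8000 → 10000 — 1 2/3 stops raised (brighter).
Net change so far: 3 2/3 stops brighter. Offset with the shutter speed: 1/100 → 1/125 → 1/160 → 1/200 → 1/250 → 1/320 → 1/400 → 1/500 → 1/640 → 1/800 → 1/1000 → 1/1250.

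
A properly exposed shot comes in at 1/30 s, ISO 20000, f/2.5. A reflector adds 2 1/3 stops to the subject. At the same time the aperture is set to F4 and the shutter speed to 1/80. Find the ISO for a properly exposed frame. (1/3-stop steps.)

ISO 25600

Scene light: 2 1/3 stops brighter.
Aperture: f/2.5 → f/2.8 → f/3.2 → f/3.5 → f/4 — 1 1/3 stops smaller aperture (darker).
Shutter speed: 1/30 → 1/40 → 1/50 → 1/60 → 1/80 — 1 1/3 stops shorter (darker).
Net so far: 1/3 stop darker. ISO: 20000 → 25600.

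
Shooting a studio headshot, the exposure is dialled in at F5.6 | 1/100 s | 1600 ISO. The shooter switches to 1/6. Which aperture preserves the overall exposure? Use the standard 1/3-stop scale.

f/22

Shutter speed: 1/100 → 1/80 → 1/60 → 1/50 → 1/40 → 1/30 → 1/25 → 1/20 → 1/15 → 1/13 → 1/10 → 1/8 → 1/6 — 4 stops longer (brighter).
Need 4 stops darker from the aperture: f/5.6 → f/6.3 → f/7.1 → f/8 → f/9 → f/10 → f/11 → f/13 → f/14 → f/16 → f/18 → f/20 → f/22.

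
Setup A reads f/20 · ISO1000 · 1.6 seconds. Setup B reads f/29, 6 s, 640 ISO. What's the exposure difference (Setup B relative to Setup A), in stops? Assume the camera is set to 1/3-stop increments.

1/3 stop brighter

Aperture: f/20 → f/22 → f/25 → f/29 — 1 stop stopped down (darker).
Shutter speed: 1.6 → 2 → 2.5 → 3.2 → 4 → 5 → 6 — 2 stops longer (brighter).
ISO: 1000 → 800 → 640 — 2/3 stop dropped (darker).
Net: −1 +2 −2/3 = +1/3 stops.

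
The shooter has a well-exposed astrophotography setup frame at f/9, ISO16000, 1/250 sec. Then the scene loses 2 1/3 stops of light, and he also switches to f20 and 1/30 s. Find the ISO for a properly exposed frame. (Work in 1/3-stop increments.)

ISO 51200

Scene light: 2 1/3 stops darker.
Aperture: f/9 → f/10 → f/11 → f/13 → f/14 → f/16 → f/18 → f/20 — 2 1/3 stops stopped down (darker).
Shutter speed: 1/250 → 1/200 → 1/160 → 1/125 → 1/100 → 1/80 → 1/60 → 1/50 → 1/40 → 1/30 — 3 stops longer (brighter).
Net so far: 1 2/3 stops darker. ISO: 16000 → 20000 → 25600 → 32000 → 40000 → 51200.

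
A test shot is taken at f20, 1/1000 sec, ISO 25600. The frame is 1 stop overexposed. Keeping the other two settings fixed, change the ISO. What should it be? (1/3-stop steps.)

Overexposed by 1 stop → need 1 stop darker.
ISO: 25600 → 20000 → 16000 → 12800.

ISO 12800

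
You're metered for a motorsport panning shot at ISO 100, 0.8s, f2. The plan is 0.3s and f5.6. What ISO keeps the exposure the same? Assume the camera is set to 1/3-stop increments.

ISO 2000

Shutter speed: 0.8 → 0.6 → 0.5 → 0.4 → 0.3 — 1 1/3 stops shorter (darker).
Aperture: f/2 → f/2.2 → f/2.5 → f/2.8 → f/3.2 → f/3.5 → f/4 → f/4.5 → f/5 → f/5.6 — 3 stops stopped down (darker).
Net change so far: 4 1/3 stops darker. Offset with the ISO: 100 → 125 → 160 → 200 → 250 → 320 → 400 → 500 → 640 → 800 → 1000 → 1250 → 1600 → 2000.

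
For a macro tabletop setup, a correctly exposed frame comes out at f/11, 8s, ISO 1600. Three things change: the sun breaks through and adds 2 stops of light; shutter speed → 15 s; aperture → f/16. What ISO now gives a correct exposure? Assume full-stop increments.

ISO 400

Scene light: 2 stops brighter.
Shutter speed: 8 → 15 — 1 stop slower (brighter).
Aperture: f/11 → f/16 — 1 stop narrower (darker).
Net so far: 2 stops brighter. ISO: 1600 → 800 → 400.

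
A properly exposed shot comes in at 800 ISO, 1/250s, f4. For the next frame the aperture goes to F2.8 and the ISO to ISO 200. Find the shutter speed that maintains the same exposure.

1/125s

Aperture: f/4 → f/2.8 — 1 stop opened up (brighter).
ISO: 800 → 400 → 200 — 2 stops lower (darker).
Net change so far: 1 stop darker. Offset with the shutter speed: 1/250 → 1/125.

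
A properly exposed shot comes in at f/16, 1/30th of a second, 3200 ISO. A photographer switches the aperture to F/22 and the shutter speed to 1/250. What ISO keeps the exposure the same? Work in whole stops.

Aperture: f/16 → f/22 — 1 stop narrower (darker).
Shutter speed: 1/30 → 1/60 → 1/125 → 1/250 — 3 stops faster (darker).
Net change so far: 4 stops darker. Offset with the ISO: 3200 → 6400 → 12800 → 25600 → 51200.

ISO 51200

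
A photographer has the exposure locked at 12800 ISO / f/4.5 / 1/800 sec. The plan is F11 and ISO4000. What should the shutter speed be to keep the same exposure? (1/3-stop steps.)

Aperture: f/4.5 → f/5 → f/5.6 → f/6.3 → f/7.1 → f/8 → f/9 → f/10 → f/11 — 2 2/3 stops smaller aperture (darker).
ISO: 12800 → 10000 → 8000 → 6400 → 5000 → 4000 — 1 2/3 stops dropped (darker).
Net change so far: 4 1/3 stops darker. Offset with the shutter speed: 1/800 → 1/640 → 1/500 → 1/400 → 1/320 → 1/250 → 1/200 → 1/160 → 1/125 → 1/100 → 1/80 → 1/60 → 1/50 → 1/40.

1/40s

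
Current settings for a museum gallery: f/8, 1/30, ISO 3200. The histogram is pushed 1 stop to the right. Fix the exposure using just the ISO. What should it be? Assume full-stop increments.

ISO 1600

Overexposed by 1 stop → need 1 stop darker.
ISO: 3200 → 1600.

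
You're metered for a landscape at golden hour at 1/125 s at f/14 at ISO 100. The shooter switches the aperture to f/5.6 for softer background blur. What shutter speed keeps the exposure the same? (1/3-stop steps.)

1/800s

Aperture: f/14 → f/13 → f/11 → f/10 → f/9 → f/8 → f/7.1 → f/6.3 → f/5.6 — 2 2/3 stops wider (brighter).
Need 2 2/3 stops darker from the shutter speed: 1/125 → 1/160 → 1/200 → 1/250 → 1/320 → 1/400 → 1/500 → 1/640 → 1/800.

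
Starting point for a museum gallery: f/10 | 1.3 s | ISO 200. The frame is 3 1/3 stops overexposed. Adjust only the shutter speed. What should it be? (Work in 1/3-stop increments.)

1/8s

Overexposed by 3 1/3 stops → need 3 1/3 stops darker.
Shutter speed: 1.3 → 1 → 0.8 → 0.6 → 0.5 → 0.4 → 0.3 → 1/4 → 1/5 → 1/6 → 1/8.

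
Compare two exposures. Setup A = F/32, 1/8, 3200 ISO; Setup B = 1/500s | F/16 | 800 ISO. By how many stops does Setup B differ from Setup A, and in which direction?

Aperture: f/32 → f/22 → f/16 — 2 stops wider (brighter).
Shutter speed: 1/8 → 1/15 → 1/30 → 1/60 → 1/125 → 1/250 → 1/500 — 6 stops shorter (darker).
ISO: 3200 → 1600 → 800 — 2 stops lower (darker).
Net: +2 −6 −2 = −6 stops.

6 stops darker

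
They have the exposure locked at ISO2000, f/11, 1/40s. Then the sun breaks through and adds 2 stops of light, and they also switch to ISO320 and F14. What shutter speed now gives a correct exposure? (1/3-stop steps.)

1/15s

Scene light: 2 stops brighter.
ISO: 2000 → 1600 → 1250 → 1000 → 800 → 640 → 500 → 400 → 320 — 2 2/3 stops dropped (darker).
Aperture: f/11 → f/13 → f/14 — 2/3 stop smaller aperture (darker).
Net so far: 1 1/3 stops darker. Shutter speed: 1/40 → 1/30 → 1/25 → 1/20 → 1/15.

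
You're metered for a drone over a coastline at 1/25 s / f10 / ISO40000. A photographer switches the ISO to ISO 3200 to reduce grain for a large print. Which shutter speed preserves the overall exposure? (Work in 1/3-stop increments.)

ISO: 40000 → 32000 → 25600 → 20000 → 16000 → 12800 → 10000 → 8000 → 6400 → 5000 → 4000 → 3200 — 3 2/3 stops dropped (darker).
Need 3 2/3 stops brighter from the shutter speed: 1/25 → 1/20 → 1/15 → 1/13 → 1/10 → 1/8 → 1/6 → 1/5 → 1/4 → 0.3 → 0.4 → 0.5.

0.5 s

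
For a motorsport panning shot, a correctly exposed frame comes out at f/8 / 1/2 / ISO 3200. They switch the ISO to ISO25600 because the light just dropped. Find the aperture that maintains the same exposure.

ISO: 3200 → 6400 → 12800 → 25600 — 3 stops raised (brighter).
Need 3 stops darker from the aperture: f/8 → f/11 → f/16 → f/22.

f/22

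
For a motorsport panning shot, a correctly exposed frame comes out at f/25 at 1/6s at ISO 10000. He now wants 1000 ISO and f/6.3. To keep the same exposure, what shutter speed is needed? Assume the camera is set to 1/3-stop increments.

ISO: 10000 → 8000 → 6400 → 5000 → 4000 → 3200 → 2500 → 2000 → 1600 → 1250 → 1000 — 3 1/3 stops lower (darker).
Aperture: f/25 → f/22 → f/20 → f/18 → f/16 → f/14 → f/13 → f/11 → f/10 → f/9 → f/8 → f/7.1 → f/6.3 — 4 stops opened up (brighter).
Net change so far: 2/3 stop brighter. Offset with the shutter speed: 1/6 → 1/8 → 1/10.

1/10s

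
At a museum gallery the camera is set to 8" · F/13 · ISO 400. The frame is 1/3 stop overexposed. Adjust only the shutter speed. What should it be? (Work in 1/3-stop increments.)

6 s

Overexposed by 1/3 stop → need 1/3 stop darker.
Shutter speed: 8 → 6.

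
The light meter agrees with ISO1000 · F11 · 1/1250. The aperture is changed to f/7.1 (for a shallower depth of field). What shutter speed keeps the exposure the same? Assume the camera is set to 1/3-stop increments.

Aperture: f/11 → f/10 → f/9 → f/8 → f/7.1 — 1 1/3 stops larger aperture (brighter).
Need 1 1/3 stops darker from the shutter speed: 1/1250 → 1/1600 → 1/2000 → 1/2500 → 1/3200.

1/3200s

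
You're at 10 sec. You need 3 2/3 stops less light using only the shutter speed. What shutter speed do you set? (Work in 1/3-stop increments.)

0.8 s

Shutter speed: 10 → 8 → 6 → 5 → 4 → 3.2 → 2.5 → 2 → 1.6 → 1.3 → 1 → 0.8 — 3 2/3 stops shorter (darker).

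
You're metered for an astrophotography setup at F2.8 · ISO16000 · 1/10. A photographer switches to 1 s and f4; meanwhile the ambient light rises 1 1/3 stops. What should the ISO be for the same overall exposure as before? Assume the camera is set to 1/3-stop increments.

Scene light: 1 1/3 stops brighter.
Shutter speed: 1/10 → 1/8 → 1/6 → 1/5 → 1/4 → 0.3 → 0.4 → 0.5 → 0.6 → 0.8 → 1 — 3 1/3 stops slower (brighter).
Aperture: f/2.8 → f/3.2 → f/3.5 → f/4 — 1 stop narrower (darker).
Net so far: 3 2/3 stops brighter. ISO: 16000 → 12800 → 10000 → 8000 → 6400 → 5000 → 4000 → 3200 → 2500 → 2000 → 1600 → 1250.

ISO 1250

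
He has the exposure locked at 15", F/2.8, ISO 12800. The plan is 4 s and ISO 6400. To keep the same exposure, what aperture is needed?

f/1.0

Shutter speed: 15 → 8 → 4 — 2 stops shorter (darker).
ISO: 12800 → 6400 — 1 stop lower (darker).
Net change so far: 3 stops darker. Offset with the aperture: f/2.8 → f/2 → f/1.4 → f/1.0.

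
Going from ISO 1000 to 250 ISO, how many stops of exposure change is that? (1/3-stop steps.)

1000 → 800 → 640 → 500 → 400 → 320 → 250 — count the steps: 6 third-stops = 2 stops.

2 stops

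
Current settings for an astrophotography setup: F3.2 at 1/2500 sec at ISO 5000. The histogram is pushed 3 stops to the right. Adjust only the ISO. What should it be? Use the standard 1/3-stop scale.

ISO 640

Overexposed by 3 stops → need 3 stops darker.
ISO: 5000 → 4000 → 3200 → 2500 → 2000 → 1600 → 1250 → 1000 → 800 → 640.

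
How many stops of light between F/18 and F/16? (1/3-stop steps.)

f/18 → f/16 — count the steps: 1 third-stops = 1/3 stop.

1/3 stop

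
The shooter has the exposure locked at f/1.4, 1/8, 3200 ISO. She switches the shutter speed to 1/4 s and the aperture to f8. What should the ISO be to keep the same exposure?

Shutter speed: 1/8 → 1/4 — 1 stop slower (brighter).
Aperture: f/1.4 → f/2 → f/2.8 → f/4 → f/5.6 → f/8 — 5 stops smaller aperture (darker).
Net change so far: 4 stops darker. Offset with the ISO: 3200 → 6400 → 12800 → 25600 → 51200.

ISO 51200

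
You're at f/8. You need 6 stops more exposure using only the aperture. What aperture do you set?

Aperture: f/8 → f/5.6 → f/4 → f/2.8 → f/2 → f/1.4 → f/1.0 — 6 stops opened up (brighter).

f/1.0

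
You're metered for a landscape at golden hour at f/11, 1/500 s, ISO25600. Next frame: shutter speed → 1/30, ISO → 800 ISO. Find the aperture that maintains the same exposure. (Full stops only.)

Shutter speed: 1/500 → 1/250 → 1/125 → 1/60 → 1/30 — 4 stops slower (brighter).
ISO: 25600 → 12800 → 6400 → 3200 → 1600 → 800 — 5 stops dropped (darker).
Net change so far: 1 stop darker. Offset with the aperture: f/11 → f/8.

f/8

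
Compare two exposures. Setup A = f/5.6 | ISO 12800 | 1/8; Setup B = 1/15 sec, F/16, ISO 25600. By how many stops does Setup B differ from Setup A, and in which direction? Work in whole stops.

3 stops darker

Aperture: f/5.6 → f/8 → f/11 → f/16 — 3 stops smaller aperture (darker).
Shutter speed: 1/8 → 1/15 — 1 stop faster (darker).
ISO: 12800 → 25600 — 1 stop higher (brighter).
Net: −3 −1 +1 = −3 stops.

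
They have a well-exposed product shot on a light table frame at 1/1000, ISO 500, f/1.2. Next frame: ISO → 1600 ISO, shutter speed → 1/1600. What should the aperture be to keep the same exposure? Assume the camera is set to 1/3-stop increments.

ISO: 500 → 640 → 800 → 1000 → 1250 → 1600 — 1 2/3 stops higher (brighter).
Shutter speed: 1/1000 → 1/1250 → 1/1600 — 2/3 stop faster (darker).
Net change so far: 1 stop brighter. Offset with the aperture: f/1.2 → f/1.4 → f/1.6 → f/1.8.

f/1.8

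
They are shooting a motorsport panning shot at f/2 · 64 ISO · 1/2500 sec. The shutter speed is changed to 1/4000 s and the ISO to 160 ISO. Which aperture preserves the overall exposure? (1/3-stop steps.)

f/2.5

Shutter speed: 1/2500 → 1/3200 → 1/4000 — 2/3 stop faster (darker).
ISO: 64 → 80 → 100 → 125 → 160 — 1 1/3 stops higher (brighter).
Net change so far: 2/3 stop brighter. Offset with the aperture: f/2 → f/2.2 → f/2.5.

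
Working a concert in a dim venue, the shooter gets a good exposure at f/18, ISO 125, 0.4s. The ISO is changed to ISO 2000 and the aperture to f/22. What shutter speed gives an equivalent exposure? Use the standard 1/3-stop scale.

ISO: 125 → 160 → 200 → 250 → 320 → 400 → 500 → 640 → 800 → 1000 → 1250 → 1600 → 2000 — 4 stops raised (brighter).
Aperture: f/18 → f/20 → f/22 — 2/3 stop smaller aperture (darker).
Net change so far: 3 1/3 stops brighter. Offset with the shutter speed: 0.4 → 0.3 → 1/4 → 1/5 → 1/6 → 1/8 → 1/10 → 1/13 → 1/15 → 1/20 → 1/25.

1/25s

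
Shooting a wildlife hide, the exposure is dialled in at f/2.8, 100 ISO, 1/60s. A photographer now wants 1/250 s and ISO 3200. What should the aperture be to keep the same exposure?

f/8

Shutter speed: 1/60 → 1/125 → 1/250 — 2 stops shorter (darker).
ISO: 100 → 200 → 400 → 800 → 1600 → 3200 — 5 stops raised (brighter).
Net change so far: 3 stops brighter. Offset with the aperture: f/2.8 → f/4 → f/5.6 → f/8.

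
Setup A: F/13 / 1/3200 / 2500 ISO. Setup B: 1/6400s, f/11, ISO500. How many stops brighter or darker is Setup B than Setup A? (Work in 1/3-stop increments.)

Aperture: f/13 → f/11 — 1/3 stop opened up (brighter).
Shutter speed: 1/3200 → 1/4000 → 1/5000 → 1/6400 — 1 stop faster (darker).
ISO: 2500 → 2000 → 1600 → 1250 → 1000 → 800 → 640 → 500 — 2 1/3 stops lower (darker).
Net: +1/3 −1 −2 1/3 = −3 stops.

3 stops darker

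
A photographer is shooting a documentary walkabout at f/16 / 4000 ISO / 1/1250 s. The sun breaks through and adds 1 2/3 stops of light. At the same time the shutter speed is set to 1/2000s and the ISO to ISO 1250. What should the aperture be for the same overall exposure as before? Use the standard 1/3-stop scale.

Scene light: 1 2/3 stops brighter.
Shutter speed: 1/1250 → 1/1600 → 1/2000 — 2/3 stop shorter (darker).
ISO: 4000 → 3200 → 2500 → 2000 → 1600 → 1250 — 1 2/3 stops lower (darker).
Net so far: 2/3 stop darker. Aperture: f/16 → f/14 → f/13.

f/13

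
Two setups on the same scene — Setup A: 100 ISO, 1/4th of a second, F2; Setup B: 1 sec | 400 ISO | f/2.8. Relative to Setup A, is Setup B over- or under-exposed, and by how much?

Aperture: f/2 → f/2.8 — 1 stop stopped down (darker).
Shutter speed: 1/4 → 1/2 → 1 — 2 stops slower (brighter).
ISO: 100 → 200 → 400 — 2 stops raised (brighter).
Net: −1 +2 +2 = +3 stops.

3 stops brighter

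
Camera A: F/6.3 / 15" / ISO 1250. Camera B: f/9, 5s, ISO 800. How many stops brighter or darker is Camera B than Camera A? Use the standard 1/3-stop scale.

3 1/3 stops darker

Aperture: f/6.3 → f/7.1 → f/8 → f/9 — 1 stop narrower (darker).
Shutter speed: 15 → 13 → 10 → 8 → 6 → 5 — 1 2/3 stops faster (darker).
ISO: 1250 → 1000 → 800 — 2/3 stop dropped (darker).
Net: −1 −1 2/3 −2/3 = −3 1/3 stops.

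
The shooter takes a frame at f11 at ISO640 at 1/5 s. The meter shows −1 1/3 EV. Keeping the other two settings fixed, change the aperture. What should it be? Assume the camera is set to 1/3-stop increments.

Underexposed by 1 1/3 stops → need 1 1/3 stops brighter.
Aperture: f/11 → f/10 → f/9 → f/8 → f/7.1.

f/7.1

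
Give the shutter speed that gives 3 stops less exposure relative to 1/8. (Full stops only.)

Shutter speed: 1/8 → 1/15 → 1/30 → 1/60 — 3 stops faster (darker).

1/60s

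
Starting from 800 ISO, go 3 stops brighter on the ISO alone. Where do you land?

ISO: 800 → 1600 → 3200 → 6400 — 3 stops higher (brighter).

ISO 6400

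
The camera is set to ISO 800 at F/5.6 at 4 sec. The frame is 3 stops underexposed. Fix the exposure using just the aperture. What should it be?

f/2

Underexposed by 3 stops → need 3 stops brighter.
Aperture: f/5.6 → f/4 → f/2.8 → f/2.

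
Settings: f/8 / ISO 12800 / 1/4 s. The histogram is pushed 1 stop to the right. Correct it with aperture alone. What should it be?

Overexposed by 1 stop → need 1 stop darker.
Aperture: f/8 → f/11.

f/11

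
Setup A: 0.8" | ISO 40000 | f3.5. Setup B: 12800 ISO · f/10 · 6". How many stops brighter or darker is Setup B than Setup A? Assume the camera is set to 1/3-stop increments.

Aperture: f/3.5 → f/4 → f/4.5 → f/5 → f/5.6 → f/6.3 → f/7.1 → f/8 → f/9 → f/10 — 3 stops stopped down (darker).
Shutter speed: 0.8 → 1 → 1.3 → 1.6 → 2 → 2.5 → 3.2 → 4 → 5 → 6 — 3 stops slower (brighter).
ISO: 40000 → 32000 → 25600 → 20000 → 16000 → 12800 — 1 2/3 stops dropped (darker).
Net: −3 +3 −1 2/3 = −1 2/3 stops.

1 2/3 stops darker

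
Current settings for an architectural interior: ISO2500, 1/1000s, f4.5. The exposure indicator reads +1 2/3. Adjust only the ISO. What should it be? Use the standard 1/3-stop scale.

ISO 800

Overexposed by 1 2/3 stops → need 1 2/3 stops darker.
ISO: 2500 → 2000 → 1600 → 1250 → 1000 → 800.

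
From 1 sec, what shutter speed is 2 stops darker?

Shutter speed: 1 → 1/2 → 1/4 — 2 stops shorter (darker).

1/4s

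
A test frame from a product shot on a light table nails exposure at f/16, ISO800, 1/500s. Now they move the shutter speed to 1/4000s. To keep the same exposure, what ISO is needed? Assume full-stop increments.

Shutter speed: 1/500 → 1/1000 → 1/2000 → 1/4000 — 3 stops faster (darker).
Need 3 stops brighter from the ISO: 800 → 1600 → 3200 → 6400.

ISO 6400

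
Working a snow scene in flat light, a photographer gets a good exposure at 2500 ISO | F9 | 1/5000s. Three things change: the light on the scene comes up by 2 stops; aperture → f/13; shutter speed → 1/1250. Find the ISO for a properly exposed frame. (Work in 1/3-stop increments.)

Scene light: 2 stops brighter.
Aperture: f/9 → f/10 → f/11 → f/13 — 1 stop stopped down (darker).
Shutter speed: 1/5000 → 1/4000 → 1/3200 → 1/2500 → 1/2000 → 1/1600 → 1/1250 — 2 stops slower (brighter).
Net so far: 3 stops brighter. ISO: 2500 → 2000 → 1600 → 1250 → 1000 → 800 → 640 → 500 → 400 → 320.

ISO 320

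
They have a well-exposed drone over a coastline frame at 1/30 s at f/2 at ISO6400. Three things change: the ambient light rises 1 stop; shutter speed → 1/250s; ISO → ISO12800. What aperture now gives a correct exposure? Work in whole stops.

Scene light: 1 stop brighter.
Shutter speed: 1/30 → 1/60 → 1/125 → 1/250 — 3 stops faster (darker).
ISO: 6400 → 12800 — 1 stop higher (brighter).
Net so far: 1 stop darker. Aperture: f/2 → f/1.4.

f/1.4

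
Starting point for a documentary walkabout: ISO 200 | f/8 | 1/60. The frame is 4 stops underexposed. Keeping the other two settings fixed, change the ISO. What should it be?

ISO 3200

Underexposed by 4 stops → need 4 stops brighter.
ISO: 200 → 400 → 800 → 1600 → 3200.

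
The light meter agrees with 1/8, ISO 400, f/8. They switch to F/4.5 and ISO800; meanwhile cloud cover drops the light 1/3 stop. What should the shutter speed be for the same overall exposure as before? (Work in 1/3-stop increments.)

1/40s

Scene light: 1/3 stop darker.
Aperture: f/8 → f/7.1 → f/6.3 → f/5.6 → f/5 → f/4.5 — 1 2/3 stops larger aperture (brighter).
ISO: 400 → 500 → 640 → 800 — 1 stop raised (brighter).
Net so far: 2 1/3 stops brighter. Shutter speed: 1/8 → 1/10 → 1/13 → 1/15 → 1/20 → 1/25 → 1/30 → 1/40.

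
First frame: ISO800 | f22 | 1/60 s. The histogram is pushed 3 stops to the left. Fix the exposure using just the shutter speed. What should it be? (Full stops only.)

1/8s

Underexposed by 3 stops → need 3 stops brighter.
Shutter speed: 1/60 → 1/30 → 1/15 → 1/8.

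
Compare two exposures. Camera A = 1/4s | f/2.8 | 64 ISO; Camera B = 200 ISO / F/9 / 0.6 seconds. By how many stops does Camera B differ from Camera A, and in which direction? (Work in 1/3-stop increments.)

1/3 stop darker

Aperture: f/2.8 → f/3.2 → f/3.5 → f/4 → f/4.5 → f/5 → f/5.6 → f/6.3 → f/7.1 → f/8 → f/9 — 3 1/3 stops smaller aperture (darker).
Shutter speed: 1/4 → 0.3 → 0.4 → 0.5 → 0.6 — 1 1/3 stops slower (brighter).
ISO: 64 → 80 → 100 → 125 → 160 → 200 — 1 2/3 stops raised (brighter).
Net: −3 1/3 +1 1/3 +1 2/3 = −1/3 stops.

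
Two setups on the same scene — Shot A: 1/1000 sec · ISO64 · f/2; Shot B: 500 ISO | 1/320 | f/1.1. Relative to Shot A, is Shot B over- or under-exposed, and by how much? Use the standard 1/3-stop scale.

6 1/3 stops brighter

Aperture: f/2 → f/1.8 → f/1.6 → f/1.4 → f/1.2 → f/1.1 — 1 2/3 stops wider (brighter).
Shutter speed: 1/1000 → 1/800 → 1/640 → 1/500 → 1/400 → 1/320 — 1 2/3 stops slower (brighter).
ISO: 64 → 80 → 100 → 125 → 160 → 200 → 250 → 320 → 400 → 500 — 3 stops higher (brighter).
Net: +1 2/3 +1 2/3 +3 = +6 1/3 stops.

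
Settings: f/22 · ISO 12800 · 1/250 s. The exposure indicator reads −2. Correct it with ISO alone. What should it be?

ISO 51200

Underexposed by 2 stops → need 2 stops brighter.
ISO: 12800 → 25600 → 51200.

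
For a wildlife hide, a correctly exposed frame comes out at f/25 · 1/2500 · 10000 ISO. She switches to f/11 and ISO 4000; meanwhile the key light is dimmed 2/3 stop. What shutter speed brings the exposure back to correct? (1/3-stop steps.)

1/3200s

Scene light: 2/3 stop darker.
Aperture: f/25 → f/22 → f/20 → f/18 → f/16 → f/14 → f/13 → f/11 — 2 1/3 stops wider (brighter).
ISO: 10000 → 8000 → 6400 → 5000 → 4000 — 1 1/3 stops lower (darker).
Net so far: 1/3 stop brighter. Shutter speed: 1/2500 → 1/3200.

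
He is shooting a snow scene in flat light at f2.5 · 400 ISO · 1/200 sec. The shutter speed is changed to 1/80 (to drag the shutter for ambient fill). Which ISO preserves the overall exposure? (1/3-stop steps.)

Shutter speed: 1/200 → 1/160 → 1/125 → 1/100 → 1/80 — 1 1/3 stops longer (brighter).
Need 1 1/3 stops darker from the ISO: 400 → 320 → 250 → 200 → 160.

ISO 160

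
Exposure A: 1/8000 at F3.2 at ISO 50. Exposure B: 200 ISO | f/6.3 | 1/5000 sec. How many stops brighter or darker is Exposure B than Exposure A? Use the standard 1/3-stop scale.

2/3 stop brighter

Aperture: f/3.2 → f/3.5 → f/4 → f/4.5 → f/5 → f/5.6 → f/6.3 — 2 stops narrower (darker).
Shutter speed: 1/8000 → 1/6400 → 1/5000 — 2/3 stop slower (brighter).
ISO: 50 → 64 → 80 → 100 → 125 → 160 → 200 — 2 stops raised (brighter).
Net: −2 +2/3 +2 = +2/3 stops.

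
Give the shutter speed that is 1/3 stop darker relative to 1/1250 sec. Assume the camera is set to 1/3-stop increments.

1/1600s

Shutter speed: 1/1250 → 1/1600 — 1/3 stop faster (darker).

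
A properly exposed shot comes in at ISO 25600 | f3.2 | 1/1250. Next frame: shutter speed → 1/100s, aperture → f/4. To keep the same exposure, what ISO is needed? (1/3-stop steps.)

Shutter speed: 1/1250 → 1/1000 → 1/800 → 1/640 → 1/500 → 1/400 → 1/320 → 1/250 → 1/200 → 1/160 → 1/125 → 1/100 — 3 2/3 stops slower (brighter).
Aperture: f/3.2 → f/3.5 → f/4 — 2/3 stop stopped down (darker).
Net change so far: 3 stops brighter. Offset with the ISO: 25600 → 20000 → 16000 → 12800 → 10000 → 8000 → 6400 → 5000 → 4000 → 3200.

ISO 3200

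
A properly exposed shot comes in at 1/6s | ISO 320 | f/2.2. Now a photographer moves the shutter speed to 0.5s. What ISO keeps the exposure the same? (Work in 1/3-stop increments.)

ISO 100

Shutter speed: 1/6 → 1/5 → 1/4 → 0.3 → 0.4 → 0.5 — 1 2/3 stops longer (brighter).
Need 1 2/3 stops darker from the ISO: 320 → 250 → 200 → 160 → 125 → 100.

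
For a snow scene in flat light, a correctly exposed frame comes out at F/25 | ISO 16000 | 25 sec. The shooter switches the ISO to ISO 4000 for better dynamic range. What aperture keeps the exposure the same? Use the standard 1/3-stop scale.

ISO: 16000 → 12800 → 10000 → 8000 → 6400 → 5000 → 4000 — 2 stops lower (darker).
Need 2 stops brighter from the aperture: f/25 → f/22 → f/20 → f/18 → f/16 → f/14 → f/13.

f/13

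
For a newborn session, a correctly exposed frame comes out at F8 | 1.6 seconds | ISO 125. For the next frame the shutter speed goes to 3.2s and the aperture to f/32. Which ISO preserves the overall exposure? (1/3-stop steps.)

Shutter speed: 1.6 → 2 → 2.5 → 3.2 — 1 stop slower (brighter).
Aperture: f/8 → f/9 → f/10 → f/11 → f/13 → f/14 → f/16 → f/18 → f/20 → f/22 → f/25 → f/29 → f/32 — 4 stops stopped down (darker).
Net change so far: 3 stops darker. Offset with the ISO: 125 → 160 → 200 → 250 → 320 → 400 → 500 → 640 → 800 → 1000.

ISO 1000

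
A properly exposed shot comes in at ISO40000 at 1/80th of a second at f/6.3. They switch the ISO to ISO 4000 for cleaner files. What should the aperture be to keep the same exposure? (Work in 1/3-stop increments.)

f/2

ISO: 40000 → 32000 → 25600 → 20000 → 16000 → 12800 → 10000 → 8000 → 6400 → 5000 → 4000 — 3 1/3 stops dropped (darker).
Need 3 1/3 stops brighter from the aperture: f/6.3 → f/5.6 → f/5 → f/4.5 → f/4 → f/3.5 → f/3.2 → f/2.8 → f/2.5 → f/2.2 → f/2.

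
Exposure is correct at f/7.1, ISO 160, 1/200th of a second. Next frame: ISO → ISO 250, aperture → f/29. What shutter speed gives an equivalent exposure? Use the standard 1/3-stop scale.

ISO: 160 → 200 → 250 — 2/3 stop raised (brighter).
Aperture: f/7.1 → f/8 → f/9 → f/10 → f/11 → f/13 → f/14 → f/16 → f/18 → f/20 → f/22 → f/25 → f/29 — 4 stops smaller aperture (darker).
Net change so far: 3 1/3 stops darker. Offset with the shutter speed: 1/200 → 1/160 → 1/125 → 1/100 → 1/80 → 1/60 → 1/50 → 1/40 → 1/30 → 1/25 → 1/20.

1/20s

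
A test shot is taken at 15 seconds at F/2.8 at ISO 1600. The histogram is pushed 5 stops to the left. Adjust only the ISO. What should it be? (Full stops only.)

ISO 51200

Underexposed by 5 stops → need 5 stops brighter.
ISO: 1600 → 3200 → 6400 → 12800 → 25600 → 51200.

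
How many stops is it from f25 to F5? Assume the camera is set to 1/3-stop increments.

4 2/3 stops

f/25 → f/22 → f/20 → f/18 → f/16 → f/14 → f/13 → f/11 → f/10 → f/9 → f/8 → f/7.1 → f/6.3 → f/5.6 → f/5 — count the steps: 14 third-stops = 4 2/3 stops.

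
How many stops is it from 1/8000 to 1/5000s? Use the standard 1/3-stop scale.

2/3 stop

1/8000 → 1/6400 → 1/5000 — count the steps: 2 third-stops = 2/3 stop.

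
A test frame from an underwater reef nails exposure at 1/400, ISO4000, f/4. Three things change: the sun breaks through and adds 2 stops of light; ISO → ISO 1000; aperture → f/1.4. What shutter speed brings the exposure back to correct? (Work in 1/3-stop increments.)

Scene light: 2 stops brighter.
ISO: 4000 → 3200 → 2500 → 2000 → 1600 → 1250 → 1000 — 2 stops lower (darker).
Aperture: f/4 → f/3.5 → f/3.2 → f/2.8 → f/2.5 → f/2.2 → f/2 → f/1.8 → f/1.6 → f/1.4 — 3 stops wider (brighter).
Net so far: 3 stops brighter. Shutter speed: 1/400 → 1/500 → 1/640 → 1/800 → 1/1000 → 1/1250 → 1/1600 → 1/2000 → 1/2500 → 1/3200.

1/3200s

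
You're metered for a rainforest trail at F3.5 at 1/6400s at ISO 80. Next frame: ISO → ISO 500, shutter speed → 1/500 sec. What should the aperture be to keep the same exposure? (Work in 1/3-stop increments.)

ISO: 80 → 100 → 125 → 160 → 200 → 250 → 320 → 400 → 500 — 2 2/3 stops raised (brighter).
Shutter speed: 1/6400 → 1/5000 → 1/4000 → 1/3200 → 1/2500 → 1/2000 → 1/1600 → 1/1250 → 1/1000 → 1/800 → 1/640 → 1/500 — 3 2/3 stops slower (brighter).
Net change so far: 6 1/3 stops brighter. Offset with the aperture: f/3.5 → f/4 → f/4.5 → f/5 → f/5.6 → f/6.3 → f/7.1 → f/8 → f/9 → f/10 → f/11 → f/13 → f/14 → f/16 → f/18 → f/20 → f/22 → f/25 → f/29 → f/32.

f/32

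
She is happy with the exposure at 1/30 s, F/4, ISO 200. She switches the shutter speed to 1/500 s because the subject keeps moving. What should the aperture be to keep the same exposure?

Shutter speed: 1/30 → 1/60 → 1/125 → 1/250 → 1/500 — 4 stops faster (darker).
Need 4 stops brighter from the aperture: f/4 → f/2.8 → f/2 → f/1.4 → f/1.0.

f/1.0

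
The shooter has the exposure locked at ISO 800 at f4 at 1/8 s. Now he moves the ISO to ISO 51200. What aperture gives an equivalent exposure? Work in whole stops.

ISO: 800 → 1600 → 3200 → 6400 → 12800 → 25600 → 51200 — 6 stops higher (brighter).
Need 6 stops darker from the aperture: f/4 → f/5.6 → f/8 → f/11 → f/16 → f/22 → f/32.

f/32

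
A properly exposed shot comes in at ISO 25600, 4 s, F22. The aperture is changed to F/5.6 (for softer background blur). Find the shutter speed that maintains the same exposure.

1/4s

Aperture: f/22 → f/16 → f/11 → f/8 → f/5.6 — 4 stops larger aperture (brighter).
Need 4 stops darker from the shutter speed: 4 → 2 → 1 → 1/2 → 1/4.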